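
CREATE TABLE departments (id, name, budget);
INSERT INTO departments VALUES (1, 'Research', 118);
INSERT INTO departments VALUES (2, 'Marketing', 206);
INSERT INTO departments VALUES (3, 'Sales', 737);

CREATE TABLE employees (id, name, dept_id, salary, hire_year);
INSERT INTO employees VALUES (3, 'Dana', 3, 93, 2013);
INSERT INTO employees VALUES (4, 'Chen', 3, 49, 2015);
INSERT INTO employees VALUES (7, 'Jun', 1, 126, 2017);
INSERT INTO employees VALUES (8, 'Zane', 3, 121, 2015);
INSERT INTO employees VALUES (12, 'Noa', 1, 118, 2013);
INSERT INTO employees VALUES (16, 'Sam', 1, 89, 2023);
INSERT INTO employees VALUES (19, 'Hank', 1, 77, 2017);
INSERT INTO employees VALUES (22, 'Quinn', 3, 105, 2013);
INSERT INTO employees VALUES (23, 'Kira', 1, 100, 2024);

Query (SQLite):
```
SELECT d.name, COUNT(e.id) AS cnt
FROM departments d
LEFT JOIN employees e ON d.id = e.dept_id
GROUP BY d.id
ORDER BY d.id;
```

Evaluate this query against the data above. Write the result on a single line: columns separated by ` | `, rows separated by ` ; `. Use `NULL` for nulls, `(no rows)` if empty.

Research | 5 ; Marketing | 0 ; Sales | 4

LEFT JOIN keeps every departments row; unmatched ones get NULL for employees columns.
Group by departments.id and compute COUNT(e.id). COUNT(col) of an all-NULL group is 0.
  1: ids {7, 12, 16, 19, 23} → COUNT(e.id)=5
  2: ids {—} → COUNT(e.id)=0
  3: ids {3, 4, 8, 22} → COUNT(e.id)=4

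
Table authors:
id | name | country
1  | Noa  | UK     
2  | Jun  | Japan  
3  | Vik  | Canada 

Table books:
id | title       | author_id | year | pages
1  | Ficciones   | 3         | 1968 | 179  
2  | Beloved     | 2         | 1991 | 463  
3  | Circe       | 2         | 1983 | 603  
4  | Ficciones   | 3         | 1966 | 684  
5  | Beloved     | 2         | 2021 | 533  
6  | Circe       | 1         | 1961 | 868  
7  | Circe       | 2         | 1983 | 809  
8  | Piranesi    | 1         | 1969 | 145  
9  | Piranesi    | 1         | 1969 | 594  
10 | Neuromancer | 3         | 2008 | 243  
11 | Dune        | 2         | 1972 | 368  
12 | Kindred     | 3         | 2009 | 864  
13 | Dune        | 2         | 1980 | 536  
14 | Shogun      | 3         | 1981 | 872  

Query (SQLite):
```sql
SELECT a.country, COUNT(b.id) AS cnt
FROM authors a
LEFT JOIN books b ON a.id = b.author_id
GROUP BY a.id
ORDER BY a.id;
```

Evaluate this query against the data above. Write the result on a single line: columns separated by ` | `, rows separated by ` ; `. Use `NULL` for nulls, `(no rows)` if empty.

UK | 3 ; Japan | 6 ; Canada | 5

LEFT JOIN keeps every authors row; unmatched ones get NULL for books columns.
Group by authors.id and compute COUNT(b.id). COUNT(col) of an all-NULL group is 0.
  1: ids {6, 8, 9} → COUNT(b.id)=3
  2: ids {2, 3, 5, 7, 11, 13} → COUNT(b.id)=6
  3: ids {1, 4, 10, 12, 14} → COUNT(b.id)=5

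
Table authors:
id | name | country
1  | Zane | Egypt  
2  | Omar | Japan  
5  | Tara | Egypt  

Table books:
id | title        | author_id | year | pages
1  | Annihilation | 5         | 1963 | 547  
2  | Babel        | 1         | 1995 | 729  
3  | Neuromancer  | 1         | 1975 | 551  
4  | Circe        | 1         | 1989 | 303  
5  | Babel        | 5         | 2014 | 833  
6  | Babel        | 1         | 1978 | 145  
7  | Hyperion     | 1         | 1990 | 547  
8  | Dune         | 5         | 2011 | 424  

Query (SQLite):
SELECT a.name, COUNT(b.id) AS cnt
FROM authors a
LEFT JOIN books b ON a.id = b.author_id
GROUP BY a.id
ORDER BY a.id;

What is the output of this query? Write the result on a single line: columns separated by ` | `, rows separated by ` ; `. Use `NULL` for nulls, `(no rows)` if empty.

Zane | 5 ; Omar | 0 ; Tara | 3

LEFT JOIN keeps every authors row; unmatched ones get NULL for books columns.
Group by authors.id and compute COUNT(b.id). COUNT(col) of an all-NULL group is 0.
  1: ids {2, 3, 4, 6, 7} → COUNT(b.id)=5
  2: ids {—} → COUNT(b.id)=0
  5: ids {1, 5, 8} → COUNT(b.id)=3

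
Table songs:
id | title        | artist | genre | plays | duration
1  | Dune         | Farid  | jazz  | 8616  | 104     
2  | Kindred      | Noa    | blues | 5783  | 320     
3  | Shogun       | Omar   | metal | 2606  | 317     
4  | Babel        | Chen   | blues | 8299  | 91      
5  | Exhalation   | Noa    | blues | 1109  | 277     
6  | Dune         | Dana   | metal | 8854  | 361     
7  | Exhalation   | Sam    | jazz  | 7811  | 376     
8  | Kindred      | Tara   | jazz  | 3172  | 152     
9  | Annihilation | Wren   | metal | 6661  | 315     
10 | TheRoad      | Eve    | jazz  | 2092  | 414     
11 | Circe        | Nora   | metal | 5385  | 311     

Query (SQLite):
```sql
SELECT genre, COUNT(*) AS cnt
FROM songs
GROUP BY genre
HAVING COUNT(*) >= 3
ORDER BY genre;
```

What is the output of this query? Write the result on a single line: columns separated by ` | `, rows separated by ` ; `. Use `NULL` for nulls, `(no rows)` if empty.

blues | 3 ; jazz | 4 ; metal | 4

Partition songs by genre; compute COUNT(*) within each group.
HAVING: keep groups with count ≥ 3.
  blues: ids {2, 4, 5} → COUNT(*)=3
  jazz: ids {1, 7, 8, 10} → COUNT(*)=4
  metal: ids {3, 6, 9, 11} → COUNT(*)=4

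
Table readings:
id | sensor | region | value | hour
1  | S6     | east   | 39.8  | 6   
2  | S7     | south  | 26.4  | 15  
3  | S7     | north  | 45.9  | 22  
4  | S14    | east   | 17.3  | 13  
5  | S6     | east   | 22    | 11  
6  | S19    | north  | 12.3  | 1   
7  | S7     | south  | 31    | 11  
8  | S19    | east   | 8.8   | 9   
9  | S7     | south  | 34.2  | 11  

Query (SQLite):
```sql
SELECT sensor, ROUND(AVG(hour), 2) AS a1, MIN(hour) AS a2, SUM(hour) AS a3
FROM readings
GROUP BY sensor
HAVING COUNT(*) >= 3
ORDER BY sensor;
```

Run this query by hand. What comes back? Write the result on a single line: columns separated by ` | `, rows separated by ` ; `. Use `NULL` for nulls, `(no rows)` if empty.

S7 | 14.75 | 11 | 59

Group readings by sensor.
Per group compute: ROUND(AVG(hour), 2), MIN(hour), SUM(hour).
HAVING: drop groups with fewer than 3 rows.
  S14: ids {4} → ROUND(AVG(hour), 2)=13, MIN(hour)=13, SUM(hour)=13
  S19: ids {6, 8} → ROUND(AVG(hour), 2)=5, MIN(hour)=1, SUM(hour)=10
  S6: ids {1, 5} → ROUND(AVG(hour), 2)=8.5, MIN(hour)=6, SUM(hour)=17
  S7: ids {2, 3, 7, 9} → ROUND(AVG(hour), 2)=14.75, MIN(hour)=11, SUM(hour)=59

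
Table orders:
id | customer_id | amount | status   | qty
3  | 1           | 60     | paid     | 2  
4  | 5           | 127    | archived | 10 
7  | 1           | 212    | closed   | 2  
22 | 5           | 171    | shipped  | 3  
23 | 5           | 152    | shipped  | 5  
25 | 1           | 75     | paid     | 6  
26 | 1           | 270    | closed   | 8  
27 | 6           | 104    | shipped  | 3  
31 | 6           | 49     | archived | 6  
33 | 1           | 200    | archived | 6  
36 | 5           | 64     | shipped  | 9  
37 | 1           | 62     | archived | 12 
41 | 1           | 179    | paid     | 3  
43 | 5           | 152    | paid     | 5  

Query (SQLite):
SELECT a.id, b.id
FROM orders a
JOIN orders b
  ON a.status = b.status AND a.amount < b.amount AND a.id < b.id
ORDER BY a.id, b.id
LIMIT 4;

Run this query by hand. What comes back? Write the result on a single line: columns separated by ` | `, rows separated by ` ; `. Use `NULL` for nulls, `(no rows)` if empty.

Pairs (a,b) with same status, a.amount < b.amount, a.id < b.id.
status groups: archived:{4,31,33,37} closed:{7,26} paid:{3,25,41,43} shipped:{22,23,27,36}
Ordered by (a.id, b.id); first 4.

3 | 25 ; 3 | 41 ; 3 | 43 ; 4 | 33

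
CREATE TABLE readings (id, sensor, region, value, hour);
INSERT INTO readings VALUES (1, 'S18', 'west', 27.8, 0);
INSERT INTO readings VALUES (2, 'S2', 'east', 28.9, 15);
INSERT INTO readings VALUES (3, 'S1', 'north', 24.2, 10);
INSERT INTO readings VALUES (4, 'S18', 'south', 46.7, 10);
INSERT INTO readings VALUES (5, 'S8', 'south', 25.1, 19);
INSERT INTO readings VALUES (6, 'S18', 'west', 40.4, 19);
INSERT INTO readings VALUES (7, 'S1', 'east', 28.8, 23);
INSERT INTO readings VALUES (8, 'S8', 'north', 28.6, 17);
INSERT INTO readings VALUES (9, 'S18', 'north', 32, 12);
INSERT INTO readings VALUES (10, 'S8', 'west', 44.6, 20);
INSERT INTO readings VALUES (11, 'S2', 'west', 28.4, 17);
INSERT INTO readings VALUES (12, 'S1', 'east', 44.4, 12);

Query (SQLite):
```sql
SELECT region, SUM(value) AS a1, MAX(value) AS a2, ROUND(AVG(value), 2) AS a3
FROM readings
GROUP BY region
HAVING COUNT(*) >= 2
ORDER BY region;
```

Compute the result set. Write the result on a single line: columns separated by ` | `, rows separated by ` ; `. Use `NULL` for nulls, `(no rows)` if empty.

Group readings by region.
Per group compute: SUM(value), MAX(value), ROUND(AVG(value), 2).
HAVING: drop groups with fewer than 2 rows.
  east: ids {2, 7, 12} → SUM(value)=102.1, MAX(value)=44.4, ROUND(AVG(value), 2)=34.03
  north: ids {3, 8, 9} → SUM(value)=84.8, MAX(value)=32, ROUND(AVG(value), 2)=28.27
  south: ids {4, 5} → SUM(value)=71.8, MAX(value)=46.7, ROUND(AVG(value), 2)=35.9
  west: ids {1, 6, 10, 11} → SUM(value)=141.2, MAX(value)=44.6, ROUND(AVG(value), 2)=35.3

east | 102.1 | 44.4 | 34.03 ; north | 84.8 | 32 | 28.27 ; south | 71.8 | 46.7 | 35.9 ; west | 141.2 | 44.6 | 35.3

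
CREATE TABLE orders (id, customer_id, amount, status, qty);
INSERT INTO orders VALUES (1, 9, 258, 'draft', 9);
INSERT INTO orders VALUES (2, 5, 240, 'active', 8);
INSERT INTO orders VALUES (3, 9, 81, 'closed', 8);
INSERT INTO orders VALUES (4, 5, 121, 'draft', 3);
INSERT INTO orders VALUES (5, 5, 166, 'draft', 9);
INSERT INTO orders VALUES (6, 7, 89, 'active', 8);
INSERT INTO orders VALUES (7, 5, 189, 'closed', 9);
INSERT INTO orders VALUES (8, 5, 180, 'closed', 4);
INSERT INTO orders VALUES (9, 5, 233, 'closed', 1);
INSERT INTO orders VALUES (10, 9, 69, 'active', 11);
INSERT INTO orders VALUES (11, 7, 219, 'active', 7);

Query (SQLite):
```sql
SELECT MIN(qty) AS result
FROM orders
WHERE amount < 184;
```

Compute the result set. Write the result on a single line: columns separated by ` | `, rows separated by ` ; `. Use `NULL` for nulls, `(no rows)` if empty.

3

Rows where amount < 184 → qty values: [8, 3, 9, 8, 4, 11].
MIN of non-NULL values = 3.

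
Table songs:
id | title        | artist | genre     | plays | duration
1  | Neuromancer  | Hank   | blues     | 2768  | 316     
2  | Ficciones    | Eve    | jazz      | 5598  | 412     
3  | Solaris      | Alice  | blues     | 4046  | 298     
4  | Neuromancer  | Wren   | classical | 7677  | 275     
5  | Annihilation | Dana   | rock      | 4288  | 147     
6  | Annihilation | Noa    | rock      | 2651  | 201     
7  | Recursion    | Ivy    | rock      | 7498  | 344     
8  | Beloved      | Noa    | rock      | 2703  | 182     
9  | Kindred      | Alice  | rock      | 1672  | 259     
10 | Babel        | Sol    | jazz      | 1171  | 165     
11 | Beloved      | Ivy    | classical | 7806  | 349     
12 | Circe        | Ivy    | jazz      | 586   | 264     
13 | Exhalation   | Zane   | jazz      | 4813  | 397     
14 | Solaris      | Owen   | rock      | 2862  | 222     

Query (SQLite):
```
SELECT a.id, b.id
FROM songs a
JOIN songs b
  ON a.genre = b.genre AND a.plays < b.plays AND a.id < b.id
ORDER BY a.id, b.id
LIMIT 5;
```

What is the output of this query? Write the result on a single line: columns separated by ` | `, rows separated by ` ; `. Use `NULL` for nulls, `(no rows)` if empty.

Pairs (a,b) with same genre, a.plays < b.plays, a.id < b.id.
genre groups: blues:{1,3} classical:{4,11} jazz:{2,10,12,13} rock:{5,6,7,8,9,14}
Ordered by (a.id, b.id); first 5.

1 | 3 ; 4 | 11 ; 5 | 7 ; 6 | 7 ; 6 | 8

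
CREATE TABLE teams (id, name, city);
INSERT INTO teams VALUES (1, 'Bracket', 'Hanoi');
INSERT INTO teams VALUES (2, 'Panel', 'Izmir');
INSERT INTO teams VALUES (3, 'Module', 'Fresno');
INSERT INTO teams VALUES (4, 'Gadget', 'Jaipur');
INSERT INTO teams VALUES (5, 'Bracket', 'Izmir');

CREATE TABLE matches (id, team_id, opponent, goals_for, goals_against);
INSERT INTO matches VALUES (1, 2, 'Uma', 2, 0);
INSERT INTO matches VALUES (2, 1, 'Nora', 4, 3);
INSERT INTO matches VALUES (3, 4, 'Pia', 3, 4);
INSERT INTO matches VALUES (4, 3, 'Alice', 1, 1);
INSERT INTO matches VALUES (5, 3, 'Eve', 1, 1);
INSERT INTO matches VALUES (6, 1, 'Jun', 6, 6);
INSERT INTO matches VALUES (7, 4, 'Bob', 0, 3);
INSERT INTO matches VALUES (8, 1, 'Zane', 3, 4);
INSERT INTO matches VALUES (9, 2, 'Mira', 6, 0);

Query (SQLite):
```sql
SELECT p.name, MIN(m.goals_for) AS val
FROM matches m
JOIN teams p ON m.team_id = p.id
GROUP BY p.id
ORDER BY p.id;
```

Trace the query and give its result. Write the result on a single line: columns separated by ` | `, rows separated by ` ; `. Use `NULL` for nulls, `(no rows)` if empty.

Join each matches row to its teams via team_id.
Group joined rows by teams.id; compute MIN(m.goals_for) per group.
  1: ids {2, 6, 8} → MIN(m.goals_for)=3
  2: ids {1, 9} → MIN(m.goals_for)=2
  3: ids {4, 5} → MIN(m.goals_for)=1
  4: ids {3, 7} → MIN(m.goals_for)=0

Bracket | 3 ; Panel | 2 ; Module | 1 ; Gadget | 0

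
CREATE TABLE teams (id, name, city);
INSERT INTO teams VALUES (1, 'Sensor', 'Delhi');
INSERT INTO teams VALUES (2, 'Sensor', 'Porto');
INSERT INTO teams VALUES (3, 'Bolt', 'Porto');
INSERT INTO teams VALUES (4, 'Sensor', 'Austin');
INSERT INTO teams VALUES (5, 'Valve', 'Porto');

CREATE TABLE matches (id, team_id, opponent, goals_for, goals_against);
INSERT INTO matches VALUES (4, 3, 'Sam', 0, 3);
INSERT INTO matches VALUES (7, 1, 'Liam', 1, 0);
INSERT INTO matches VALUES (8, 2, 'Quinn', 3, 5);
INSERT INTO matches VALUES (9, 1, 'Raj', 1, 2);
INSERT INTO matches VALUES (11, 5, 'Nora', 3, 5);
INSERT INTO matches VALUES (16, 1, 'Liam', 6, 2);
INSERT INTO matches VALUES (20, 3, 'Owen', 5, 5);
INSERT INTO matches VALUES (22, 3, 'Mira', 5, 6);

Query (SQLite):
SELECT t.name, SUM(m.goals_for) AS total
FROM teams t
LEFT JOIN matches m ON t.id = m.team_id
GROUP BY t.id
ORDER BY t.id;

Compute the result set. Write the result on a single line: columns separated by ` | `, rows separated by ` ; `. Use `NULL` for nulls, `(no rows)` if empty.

Sensor | 8 ; Sensor | 3 ; Bolt | 10 ; Sensor | NULL ; Valve | 3

LEFT JOIN keeps every teams row; unmatched ones get NULL for matches columns.
Group by teams.id and compute SUM(m.goals_for). SUM over an all-NULL group is NULL.
  1: ids {7, 9, 16} → SUM(m.goals_for)=8
  2: ids {8} → SUM(m.goals_for)=3
  3: ids {4, 20, 22} → SUM(m.goals_for)=10
  4: ids {—} → SUM(m.goals_for)=NULL
  5: ids {11} → SUM(m.goals_for)=3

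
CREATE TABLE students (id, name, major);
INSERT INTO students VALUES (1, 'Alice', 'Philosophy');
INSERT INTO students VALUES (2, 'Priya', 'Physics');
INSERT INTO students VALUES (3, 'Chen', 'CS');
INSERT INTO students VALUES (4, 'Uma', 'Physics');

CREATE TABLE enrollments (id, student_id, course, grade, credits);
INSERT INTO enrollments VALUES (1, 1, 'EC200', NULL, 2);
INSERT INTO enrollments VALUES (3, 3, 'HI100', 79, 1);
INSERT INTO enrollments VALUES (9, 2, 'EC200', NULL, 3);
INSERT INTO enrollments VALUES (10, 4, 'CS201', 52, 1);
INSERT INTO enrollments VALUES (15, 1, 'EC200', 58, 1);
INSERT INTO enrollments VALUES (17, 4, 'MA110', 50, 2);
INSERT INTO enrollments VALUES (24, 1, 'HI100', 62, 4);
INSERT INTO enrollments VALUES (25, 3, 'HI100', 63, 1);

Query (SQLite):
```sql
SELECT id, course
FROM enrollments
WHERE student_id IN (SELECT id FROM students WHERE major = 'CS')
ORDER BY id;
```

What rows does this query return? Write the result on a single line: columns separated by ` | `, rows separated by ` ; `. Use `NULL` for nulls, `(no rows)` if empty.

Inner query: students.id where major = 'CS'.
Outer: keep enrollments rows whose student_id is in that set.
Inner query → {3}

3 | HI100 ; 25 | HI100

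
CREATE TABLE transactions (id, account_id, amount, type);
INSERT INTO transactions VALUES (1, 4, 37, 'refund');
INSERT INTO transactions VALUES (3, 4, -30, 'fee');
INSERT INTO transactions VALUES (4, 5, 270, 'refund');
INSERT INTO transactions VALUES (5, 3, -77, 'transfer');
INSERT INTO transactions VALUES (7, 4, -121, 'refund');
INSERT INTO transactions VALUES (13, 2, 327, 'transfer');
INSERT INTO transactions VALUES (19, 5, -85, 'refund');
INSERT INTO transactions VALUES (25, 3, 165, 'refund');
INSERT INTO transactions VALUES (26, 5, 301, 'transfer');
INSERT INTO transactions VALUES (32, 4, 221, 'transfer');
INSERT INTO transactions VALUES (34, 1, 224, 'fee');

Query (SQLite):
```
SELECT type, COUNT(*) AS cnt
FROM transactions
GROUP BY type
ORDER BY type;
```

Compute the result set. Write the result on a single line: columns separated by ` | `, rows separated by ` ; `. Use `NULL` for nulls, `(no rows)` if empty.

fee | 2 ; refund | 5 ; transfer | 4

Partition transactions by type; compute COUNT(*) within each group.
  fee: ids {3, 34} → COUNT(*)=2
  refund: ids {1, 4, 7, 19, 25} → COUNT(*)=5
  transfer: ids {5, 13, 26, 32} → COUNT(*)=4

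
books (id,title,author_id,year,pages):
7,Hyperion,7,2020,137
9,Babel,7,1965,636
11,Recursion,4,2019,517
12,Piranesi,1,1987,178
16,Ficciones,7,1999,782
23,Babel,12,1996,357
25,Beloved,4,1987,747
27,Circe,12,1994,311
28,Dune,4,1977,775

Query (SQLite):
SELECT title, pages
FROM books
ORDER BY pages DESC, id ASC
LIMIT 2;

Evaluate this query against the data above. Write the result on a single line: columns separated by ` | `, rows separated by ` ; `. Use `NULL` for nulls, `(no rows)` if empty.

Sort by pages desc, tiebreak id asc: (782, id=16), (775, id=28), (747, id=25), (636, id=9), (517, id=11) …. Take first 2.

Ficciones | 782 ; Dune | 775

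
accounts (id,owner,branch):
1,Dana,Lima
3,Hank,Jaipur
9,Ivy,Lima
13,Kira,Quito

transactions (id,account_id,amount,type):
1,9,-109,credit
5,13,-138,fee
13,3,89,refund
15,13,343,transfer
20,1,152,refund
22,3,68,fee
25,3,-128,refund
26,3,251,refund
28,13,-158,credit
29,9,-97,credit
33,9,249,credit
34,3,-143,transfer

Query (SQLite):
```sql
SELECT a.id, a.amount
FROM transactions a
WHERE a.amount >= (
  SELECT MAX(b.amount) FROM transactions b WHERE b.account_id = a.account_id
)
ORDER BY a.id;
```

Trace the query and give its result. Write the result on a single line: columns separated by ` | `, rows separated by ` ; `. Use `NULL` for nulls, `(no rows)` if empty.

15 | 343 ; 20 | 152 ; 26 | 251 ; 33 | 249

For each transactions row a, compute MAX(amount) over rows sharing a.account_id.
Keep row a if a.amount >= that per-group MAX.
  account_id=1: MAX(amount) = 152
  account_id=3: MAX(amount) = 251
  account_id=9: MAX(amount) = 249
  account_id=13: MAX(amount) = 343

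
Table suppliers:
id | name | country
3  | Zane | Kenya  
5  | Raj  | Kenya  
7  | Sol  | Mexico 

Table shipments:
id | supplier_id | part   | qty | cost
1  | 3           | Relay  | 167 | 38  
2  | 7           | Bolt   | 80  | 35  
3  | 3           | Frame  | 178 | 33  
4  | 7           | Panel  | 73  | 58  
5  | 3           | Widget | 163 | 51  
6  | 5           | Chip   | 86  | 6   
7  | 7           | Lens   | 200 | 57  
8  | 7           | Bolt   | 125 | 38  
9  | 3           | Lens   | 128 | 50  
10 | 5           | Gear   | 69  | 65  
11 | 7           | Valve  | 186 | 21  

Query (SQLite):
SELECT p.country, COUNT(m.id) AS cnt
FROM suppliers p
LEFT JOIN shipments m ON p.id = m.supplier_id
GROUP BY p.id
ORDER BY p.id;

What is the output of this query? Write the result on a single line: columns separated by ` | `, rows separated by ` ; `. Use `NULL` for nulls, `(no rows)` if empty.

LEFT JOIN keeps every suppliers row; unmatched ones get NULL for shipments columns.
Group by suppliers.id and compute COUNT(m.id). COUNT(col) of an all-NULL group is 0.
  3: ids {1, 3, 5, 9} → COUNT(m.id)=4
  5: ids {6, 10} → COUNT(m.id)=2
  7: ids {2, 4, 7, 8, 11} → COUNT(m.id)=5

Kenya | 4 ; Kenya | 2 ; Mexico | 5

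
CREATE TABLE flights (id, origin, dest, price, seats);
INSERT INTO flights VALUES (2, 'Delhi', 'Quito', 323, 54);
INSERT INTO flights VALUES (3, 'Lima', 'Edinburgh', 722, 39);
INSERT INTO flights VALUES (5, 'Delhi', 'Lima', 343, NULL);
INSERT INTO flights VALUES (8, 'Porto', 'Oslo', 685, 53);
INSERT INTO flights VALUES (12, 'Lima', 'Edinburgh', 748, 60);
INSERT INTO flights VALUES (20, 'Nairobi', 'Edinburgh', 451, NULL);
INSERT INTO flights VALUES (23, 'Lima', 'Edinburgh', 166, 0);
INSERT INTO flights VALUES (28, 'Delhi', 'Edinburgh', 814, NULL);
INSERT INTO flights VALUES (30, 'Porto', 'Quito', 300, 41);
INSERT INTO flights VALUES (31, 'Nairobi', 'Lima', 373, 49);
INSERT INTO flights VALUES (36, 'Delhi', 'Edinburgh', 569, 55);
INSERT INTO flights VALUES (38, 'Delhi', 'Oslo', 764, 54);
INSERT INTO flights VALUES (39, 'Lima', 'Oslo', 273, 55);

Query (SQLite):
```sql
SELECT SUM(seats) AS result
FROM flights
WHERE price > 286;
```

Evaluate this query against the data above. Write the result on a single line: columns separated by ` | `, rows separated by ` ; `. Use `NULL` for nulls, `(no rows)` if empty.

405

Rows where price > 286 → seats values: [54, 39, NULL, 53, 60, NULL, NULL, 41, 49, 55, 54].
SUM of non-NULL values = 405.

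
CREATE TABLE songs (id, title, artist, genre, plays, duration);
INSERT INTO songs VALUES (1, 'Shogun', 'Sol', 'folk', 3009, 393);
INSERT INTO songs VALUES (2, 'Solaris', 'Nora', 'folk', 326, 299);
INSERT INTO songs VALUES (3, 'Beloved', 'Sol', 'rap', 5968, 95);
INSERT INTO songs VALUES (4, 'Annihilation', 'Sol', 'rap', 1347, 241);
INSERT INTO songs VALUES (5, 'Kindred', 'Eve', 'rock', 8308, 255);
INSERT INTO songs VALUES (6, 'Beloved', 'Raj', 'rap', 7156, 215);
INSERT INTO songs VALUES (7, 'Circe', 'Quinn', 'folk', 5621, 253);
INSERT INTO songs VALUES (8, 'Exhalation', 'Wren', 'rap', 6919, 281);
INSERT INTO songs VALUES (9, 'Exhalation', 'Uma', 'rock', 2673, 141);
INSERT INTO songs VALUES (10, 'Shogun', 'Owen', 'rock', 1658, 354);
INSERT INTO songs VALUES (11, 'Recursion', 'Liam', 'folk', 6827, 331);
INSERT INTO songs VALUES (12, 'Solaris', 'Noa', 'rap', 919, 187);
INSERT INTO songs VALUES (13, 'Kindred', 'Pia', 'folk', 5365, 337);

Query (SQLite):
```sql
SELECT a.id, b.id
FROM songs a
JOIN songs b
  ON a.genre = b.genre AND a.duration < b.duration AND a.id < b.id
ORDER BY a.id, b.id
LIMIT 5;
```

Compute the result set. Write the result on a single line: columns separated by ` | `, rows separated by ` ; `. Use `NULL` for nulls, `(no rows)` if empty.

2 | 11 ; 2 | 13 ; 3 | 4 ; 3 | 6 ; 3 | 8

Pairs (a,b) with same genre, a.duration < b.duration, a.id < b.id.
genre groups: folk:{1,2,7,11,13} rap:{3,4,6,8,12} rock:{5,9,10}
Ordered by (a.id, b.id); first 5.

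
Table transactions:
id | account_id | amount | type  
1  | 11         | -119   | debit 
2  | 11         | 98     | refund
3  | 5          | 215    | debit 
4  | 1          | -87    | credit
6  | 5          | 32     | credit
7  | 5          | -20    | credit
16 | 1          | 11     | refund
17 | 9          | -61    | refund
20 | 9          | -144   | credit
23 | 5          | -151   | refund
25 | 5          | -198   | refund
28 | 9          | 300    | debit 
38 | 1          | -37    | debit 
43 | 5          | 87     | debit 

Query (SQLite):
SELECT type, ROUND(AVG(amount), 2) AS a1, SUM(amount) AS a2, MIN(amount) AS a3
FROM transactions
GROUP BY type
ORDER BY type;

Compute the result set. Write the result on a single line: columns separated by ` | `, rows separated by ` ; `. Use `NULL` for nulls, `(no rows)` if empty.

Group transactions by type.
Per group compute: ROUND(AVG(amount), 2), SUM(amount), MIN(amount).
  credit: ids {4, 6, 7, 20} → ROUND(AVG(amount), 2)=-54.75, SUM(amount)=-219, MIN(amount)=-144
  debit: ids {1, 3, 28, 38, 43} → ROUND(AVG(amount), 2)=89.2, SUM(amount)=446, MIN(amount)=-119
  refund: ids {2, 16, 17, 23, 25} → ROUND(AVG(amount), 2)=-60.2, SUM(amount)=-301, MIN(amount)=-198

credit | -54.75 | -219 | -144 ; debit | 89.2 | 446 | -119 ; refund | -60.2 | -301 | -198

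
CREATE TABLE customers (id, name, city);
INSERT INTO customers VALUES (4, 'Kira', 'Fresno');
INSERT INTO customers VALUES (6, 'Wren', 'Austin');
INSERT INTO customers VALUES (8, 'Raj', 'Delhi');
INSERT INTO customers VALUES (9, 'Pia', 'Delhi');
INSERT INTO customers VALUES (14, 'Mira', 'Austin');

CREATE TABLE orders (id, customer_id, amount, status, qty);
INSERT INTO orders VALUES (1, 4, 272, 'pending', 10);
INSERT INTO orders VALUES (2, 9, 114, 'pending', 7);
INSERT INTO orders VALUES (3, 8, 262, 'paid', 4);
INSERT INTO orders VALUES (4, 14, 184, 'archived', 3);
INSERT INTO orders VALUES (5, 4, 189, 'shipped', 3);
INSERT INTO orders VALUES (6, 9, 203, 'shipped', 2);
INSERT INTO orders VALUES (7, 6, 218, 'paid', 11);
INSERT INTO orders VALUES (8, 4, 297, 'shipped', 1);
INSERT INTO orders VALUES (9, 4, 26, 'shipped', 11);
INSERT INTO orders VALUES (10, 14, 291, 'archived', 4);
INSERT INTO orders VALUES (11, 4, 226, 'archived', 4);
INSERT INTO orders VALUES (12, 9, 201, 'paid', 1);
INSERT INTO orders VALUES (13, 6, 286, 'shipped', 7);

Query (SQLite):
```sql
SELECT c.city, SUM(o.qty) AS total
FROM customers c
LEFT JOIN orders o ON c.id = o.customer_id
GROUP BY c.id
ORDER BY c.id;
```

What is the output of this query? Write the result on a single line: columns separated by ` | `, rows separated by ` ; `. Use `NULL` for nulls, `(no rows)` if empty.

Fresno | 29 ; Austin | 18 ; Delhi | 4 ; Delhi | 10 ; Austin | 7

LEFT JOIN keeps every customers row; unmatched ones get NULL for orders columns.
Group by customers.id and compute SUM(o.qty). SUM over an all-NULL group is NULL.
  4: ids {1, 5, 8, 9, 11} → SUM(o.qty)=29
  6: ids {7, 13} → SUM(o.qty)=18
  8: ids {3} → SUM(o.qty)=4
  9: ids {2, 6, 12} → SUM(o.qty)=10
  14: ids {4, 10} → SUM(o.qty)=7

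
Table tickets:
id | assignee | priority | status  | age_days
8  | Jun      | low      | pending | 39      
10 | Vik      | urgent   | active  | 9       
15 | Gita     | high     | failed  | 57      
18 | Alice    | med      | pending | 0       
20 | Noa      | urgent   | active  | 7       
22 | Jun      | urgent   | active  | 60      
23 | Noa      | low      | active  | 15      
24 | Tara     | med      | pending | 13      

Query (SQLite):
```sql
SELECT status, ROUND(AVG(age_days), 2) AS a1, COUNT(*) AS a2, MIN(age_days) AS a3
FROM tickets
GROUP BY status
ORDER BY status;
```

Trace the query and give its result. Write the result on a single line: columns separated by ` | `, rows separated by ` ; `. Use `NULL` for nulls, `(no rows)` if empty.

active | 22.75 | 4 | 7 ; failed | 57 | 1 | 57 ; pending | 17.33 | 3 | 0

Group tickets by status.
Per group compute: ROUND(AVG(age_days), 2), COUNT(*), MIN(age_days).
  active: ids {10, 20, 22, 23} → ROUND(AVG(age_days), 2)=22.75, COUNT(*)=4, MIN(age_days)=7
  failed: ids {15} → ROUND(AVG(age_days), 2)=57, COUNT(*)=1, MIN(age_days)=57
  pending: ids {8, 18, 24} → ROUND(AVG(age_days), 2)=17.33, COUNT(*)=3, MIN(age_days)=0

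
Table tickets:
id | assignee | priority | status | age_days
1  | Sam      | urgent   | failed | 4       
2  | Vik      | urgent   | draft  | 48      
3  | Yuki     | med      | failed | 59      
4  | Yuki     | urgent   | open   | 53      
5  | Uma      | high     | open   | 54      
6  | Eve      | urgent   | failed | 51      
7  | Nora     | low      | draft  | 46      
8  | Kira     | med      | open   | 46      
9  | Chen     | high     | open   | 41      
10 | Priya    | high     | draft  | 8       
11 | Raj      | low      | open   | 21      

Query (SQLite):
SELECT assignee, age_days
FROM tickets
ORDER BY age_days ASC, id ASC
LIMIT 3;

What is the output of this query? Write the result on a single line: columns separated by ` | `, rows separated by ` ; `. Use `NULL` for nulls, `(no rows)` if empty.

Sam | 4 ; Priya | 8 ; Raj | 21

Sort by age_days asc, tiebreak id asc: (4, id=1), (8, id=10), (21, id=11), (41, id=9), (46, id=7), (46, id=8) …. Take first 3.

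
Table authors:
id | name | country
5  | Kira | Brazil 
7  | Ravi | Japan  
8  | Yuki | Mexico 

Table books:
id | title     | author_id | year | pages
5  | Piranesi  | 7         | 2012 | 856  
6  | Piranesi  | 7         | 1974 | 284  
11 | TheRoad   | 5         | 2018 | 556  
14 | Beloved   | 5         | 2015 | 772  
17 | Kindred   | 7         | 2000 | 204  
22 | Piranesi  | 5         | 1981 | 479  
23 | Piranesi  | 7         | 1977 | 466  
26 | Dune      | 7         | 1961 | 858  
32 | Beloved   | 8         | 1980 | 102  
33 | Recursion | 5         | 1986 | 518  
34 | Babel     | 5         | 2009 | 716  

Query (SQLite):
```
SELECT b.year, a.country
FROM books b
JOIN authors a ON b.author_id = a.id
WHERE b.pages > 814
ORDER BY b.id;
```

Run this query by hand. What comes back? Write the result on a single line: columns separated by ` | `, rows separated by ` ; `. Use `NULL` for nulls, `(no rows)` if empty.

Each books row matches the authors row where author_id = authors.id.
Then keep rows with b.pages > 814.

2012 | Japan ; 1961 | Japan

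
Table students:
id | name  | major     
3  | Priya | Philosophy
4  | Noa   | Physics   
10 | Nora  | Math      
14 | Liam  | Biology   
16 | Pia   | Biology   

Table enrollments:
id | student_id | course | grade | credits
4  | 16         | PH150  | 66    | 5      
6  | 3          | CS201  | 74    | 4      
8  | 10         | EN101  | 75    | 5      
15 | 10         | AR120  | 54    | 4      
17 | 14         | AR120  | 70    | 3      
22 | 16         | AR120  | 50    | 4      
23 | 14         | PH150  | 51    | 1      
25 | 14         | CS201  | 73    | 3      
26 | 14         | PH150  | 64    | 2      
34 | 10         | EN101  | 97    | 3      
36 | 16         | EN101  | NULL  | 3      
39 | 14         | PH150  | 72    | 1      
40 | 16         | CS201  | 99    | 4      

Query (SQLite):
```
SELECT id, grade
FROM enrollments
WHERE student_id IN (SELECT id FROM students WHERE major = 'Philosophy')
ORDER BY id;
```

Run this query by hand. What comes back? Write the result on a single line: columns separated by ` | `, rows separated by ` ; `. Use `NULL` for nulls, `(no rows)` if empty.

Inner query: students.id where major = 'Philosophy'.
Outer: keep enrollments rows whose student_id is in that set.
Inner query → {3}

6 | 74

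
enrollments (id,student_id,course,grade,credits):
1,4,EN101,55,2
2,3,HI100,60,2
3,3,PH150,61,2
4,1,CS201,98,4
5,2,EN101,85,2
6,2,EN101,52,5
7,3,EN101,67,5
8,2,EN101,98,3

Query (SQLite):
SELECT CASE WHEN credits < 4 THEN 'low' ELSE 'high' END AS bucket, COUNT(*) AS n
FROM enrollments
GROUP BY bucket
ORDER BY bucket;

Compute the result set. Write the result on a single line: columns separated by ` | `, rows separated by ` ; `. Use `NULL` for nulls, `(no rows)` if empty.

Bucket rows by credits < 4 → 'low' else 'high'; count each bucket.

high | 3 ; low | 5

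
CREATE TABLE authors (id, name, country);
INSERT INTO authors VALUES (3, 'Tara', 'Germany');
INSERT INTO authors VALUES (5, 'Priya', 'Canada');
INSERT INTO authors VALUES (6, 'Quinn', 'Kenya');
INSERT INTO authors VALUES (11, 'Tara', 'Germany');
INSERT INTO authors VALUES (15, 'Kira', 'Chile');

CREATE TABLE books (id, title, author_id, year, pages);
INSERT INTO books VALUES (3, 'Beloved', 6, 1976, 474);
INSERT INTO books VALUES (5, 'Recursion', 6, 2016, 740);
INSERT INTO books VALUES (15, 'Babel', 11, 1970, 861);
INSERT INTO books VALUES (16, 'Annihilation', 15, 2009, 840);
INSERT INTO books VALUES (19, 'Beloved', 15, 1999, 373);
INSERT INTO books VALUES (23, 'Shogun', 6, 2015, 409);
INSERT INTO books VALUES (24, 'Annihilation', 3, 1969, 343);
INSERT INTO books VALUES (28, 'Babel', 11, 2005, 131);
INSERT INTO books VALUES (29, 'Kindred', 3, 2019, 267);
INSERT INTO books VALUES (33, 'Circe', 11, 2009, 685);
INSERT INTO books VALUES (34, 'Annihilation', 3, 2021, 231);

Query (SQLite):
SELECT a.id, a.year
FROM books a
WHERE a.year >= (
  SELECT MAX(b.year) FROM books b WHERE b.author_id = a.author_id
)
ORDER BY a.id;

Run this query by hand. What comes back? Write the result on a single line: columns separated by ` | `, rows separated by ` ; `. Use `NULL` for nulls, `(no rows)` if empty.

5 | 2016 ; 16 | 2009 ; 33 | 2009 ; 34 | 2021

For each books row a, compute MAX(year) over rows sharing a.author_id.
Keep row a if a.year >= that per-group MAX.
  author_id=3: MAX(year) = 2021
  author_id=6: MAX(year) = 2016
  author_id=11: MAX(year) = 2009
  author_id=15: MAX(year) = 2009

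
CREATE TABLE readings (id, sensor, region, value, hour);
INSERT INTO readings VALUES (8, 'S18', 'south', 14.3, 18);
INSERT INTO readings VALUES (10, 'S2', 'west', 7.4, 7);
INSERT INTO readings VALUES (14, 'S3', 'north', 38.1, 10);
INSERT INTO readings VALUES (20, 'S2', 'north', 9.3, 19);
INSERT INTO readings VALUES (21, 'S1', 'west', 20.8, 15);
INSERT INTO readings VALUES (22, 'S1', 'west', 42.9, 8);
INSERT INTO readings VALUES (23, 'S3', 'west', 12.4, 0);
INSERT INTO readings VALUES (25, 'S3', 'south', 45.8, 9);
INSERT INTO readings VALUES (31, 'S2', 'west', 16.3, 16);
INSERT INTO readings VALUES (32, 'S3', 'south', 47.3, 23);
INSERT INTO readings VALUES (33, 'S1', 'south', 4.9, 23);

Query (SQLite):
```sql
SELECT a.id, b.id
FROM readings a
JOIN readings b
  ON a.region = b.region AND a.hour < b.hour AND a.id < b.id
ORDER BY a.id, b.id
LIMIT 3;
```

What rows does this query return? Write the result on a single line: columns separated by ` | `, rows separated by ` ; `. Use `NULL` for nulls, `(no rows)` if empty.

Pairs (a,b) with same region, a.hour < b.hour, a.id < b.id.
region groups: north:{14,20} south:{8,25,32,33} west:{10,21,22,23,31}
Ordered by (a.id, b.id); first 3.

8 | 32 ; 8 | 33 ; 10 | 21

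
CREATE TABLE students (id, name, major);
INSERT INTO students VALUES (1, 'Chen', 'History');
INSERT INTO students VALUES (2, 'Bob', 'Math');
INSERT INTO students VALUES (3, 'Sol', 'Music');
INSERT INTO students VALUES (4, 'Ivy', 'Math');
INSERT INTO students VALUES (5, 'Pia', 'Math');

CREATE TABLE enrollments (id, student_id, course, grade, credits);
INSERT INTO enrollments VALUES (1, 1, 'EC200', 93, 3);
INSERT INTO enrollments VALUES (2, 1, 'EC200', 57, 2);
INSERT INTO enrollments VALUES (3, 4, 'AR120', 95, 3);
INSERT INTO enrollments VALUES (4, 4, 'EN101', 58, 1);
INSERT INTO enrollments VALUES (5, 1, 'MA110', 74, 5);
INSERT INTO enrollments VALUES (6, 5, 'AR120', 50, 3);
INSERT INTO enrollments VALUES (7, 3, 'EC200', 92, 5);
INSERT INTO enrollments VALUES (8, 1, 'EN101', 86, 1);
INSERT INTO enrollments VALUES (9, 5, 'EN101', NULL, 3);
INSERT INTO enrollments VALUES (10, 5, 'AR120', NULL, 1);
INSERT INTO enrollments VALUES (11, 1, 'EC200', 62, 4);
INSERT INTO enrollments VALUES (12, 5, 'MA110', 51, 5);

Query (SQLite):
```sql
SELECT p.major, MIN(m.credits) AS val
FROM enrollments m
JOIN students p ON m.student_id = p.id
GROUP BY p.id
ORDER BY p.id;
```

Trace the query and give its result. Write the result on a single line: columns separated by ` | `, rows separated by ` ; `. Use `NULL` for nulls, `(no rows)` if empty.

Join each enrollments row to its students via student_id.
Group joined rows by students.id; compute MIN(m.credits) per group.
  1: ids {1, 2, 5, 8, 11} → MIN(m.credits)=1
  3: ids {7} → MIN(m.credits)=5
  4: ids {3, 4} → MIN(m.credits)=1
  5: ids {6, 9, 10, 12} → MIN(m.credits)=1

History | 1 ; Music | 5 ; Math | 1 ; Math | 1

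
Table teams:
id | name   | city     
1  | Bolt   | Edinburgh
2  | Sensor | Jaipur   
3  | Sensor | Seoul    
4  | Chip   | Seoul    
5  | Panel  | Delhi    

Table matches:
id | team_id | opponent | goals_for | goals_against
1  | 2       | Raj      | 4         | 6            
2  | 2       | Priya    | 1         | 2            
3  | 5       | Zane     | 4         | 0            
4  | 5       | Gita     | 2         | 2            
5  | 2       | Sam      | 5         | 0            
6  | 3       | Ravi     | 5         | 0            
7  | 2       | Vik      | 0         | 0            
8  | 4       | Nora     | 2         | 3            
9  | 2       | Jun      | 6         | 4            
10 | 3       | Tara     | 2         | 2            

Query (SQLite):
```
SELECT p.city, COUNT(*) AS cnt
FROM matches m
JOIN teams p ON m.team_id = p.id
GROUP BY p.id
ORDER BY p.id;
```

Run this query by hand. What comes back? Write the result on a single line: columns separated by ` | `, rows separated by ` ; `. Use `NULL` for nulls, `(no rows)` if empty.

Jaipur | 5 ; Seoul | 2 ; Seoul | 1 ; Delhi | 2

Join each matches row to its teams via team_id.
Group joined rows by teams.id; compute COUNT(*) per group.
  2: ids {1, 2, 5, 7, 9} → COUNT(*)=5
  3: ids {6, 10} → COUNT(*)=2
  4: ids {8} → COUNT(*)=1
  5: ids {3, 4} → COUNT(*)=2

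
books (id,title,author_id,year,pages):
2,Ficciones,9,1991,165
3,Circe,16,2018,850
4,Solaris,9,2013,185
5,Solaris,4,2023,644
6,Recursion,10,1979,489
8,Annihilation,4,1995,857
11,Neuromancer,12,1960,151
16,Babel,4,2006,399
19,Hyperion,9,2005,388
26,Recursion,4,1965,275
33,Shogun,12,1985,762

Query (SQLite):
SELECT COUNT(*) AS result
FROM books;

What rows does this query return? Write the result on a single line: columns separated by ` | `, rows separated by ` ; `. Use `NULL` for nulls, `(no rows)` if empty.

11

All year values: [1991, 2018, 2013, 2023, 1979, 1995, 1960, 2006, 2005, 1965, 1985].
COUNT(*) counts rows → 11.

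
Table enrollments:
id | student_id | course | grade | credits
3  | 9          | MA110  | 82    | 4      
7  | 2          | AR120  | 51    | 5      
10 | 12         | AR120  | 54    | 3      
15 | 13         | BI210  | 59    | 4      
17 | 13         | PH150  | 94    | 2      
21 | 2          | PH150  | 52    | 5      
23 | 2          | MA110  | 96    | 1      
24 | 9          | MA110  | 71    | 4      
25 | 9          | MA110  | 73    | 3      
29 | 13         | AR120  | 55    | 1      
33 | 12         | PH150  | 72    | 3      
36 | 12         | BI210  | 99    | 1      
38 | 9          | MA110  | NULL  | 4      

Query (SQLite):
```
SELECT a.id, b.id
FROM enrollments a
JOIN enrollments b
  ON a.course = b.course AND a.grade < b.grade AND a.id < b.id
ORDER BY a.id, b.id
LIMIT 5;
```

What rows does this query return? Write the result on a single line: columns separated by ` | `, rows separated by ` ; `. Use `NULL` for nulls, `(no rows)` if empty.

Pairs (a,b) with same course, a.grade < b.grade, a.id < b.id.
course groups: AR120:{7,10,29} BI210:{15,36} MA110:{3,23,24,25,38} PH150:{17,21,33}
Ordered by (a.id, b.id); first 5.

3 | 23 ; 7 | 10 ; 7 | 29 ; 10 | 29 ; 15 | 36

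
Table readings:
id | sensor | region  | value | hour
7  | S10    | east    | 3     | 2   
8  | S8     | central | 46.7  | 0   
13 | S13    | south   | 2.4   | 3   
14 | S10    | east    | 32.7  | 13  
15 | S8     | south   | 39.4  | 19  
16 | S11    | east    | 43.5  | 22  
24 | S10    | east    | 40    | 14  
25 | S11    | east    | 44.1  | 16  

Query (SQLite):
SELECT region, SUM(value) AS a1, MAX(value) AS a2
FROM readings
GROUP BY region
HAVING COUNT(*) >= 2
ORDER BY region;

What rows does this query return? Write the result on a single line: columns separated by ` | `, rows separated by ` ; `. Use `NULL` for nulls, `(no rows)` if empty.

east | 163.3 | 44.1 ; south | 41.8 | 39.4

Group readings by region.
Per group compute: SUM(value), MAX(value).
HAVING: drop groups with fewer than 2 rows.
  central: ids {8} → SUM(value)=46.7, MAX(value)=46.7
  east: ids {7, 14, 16, 24, 25} → SUM(value)=163.3, MAX(value)=44.1
  south: ids {13, 15} → SUM(value)=41.8, MAX(value)=39.4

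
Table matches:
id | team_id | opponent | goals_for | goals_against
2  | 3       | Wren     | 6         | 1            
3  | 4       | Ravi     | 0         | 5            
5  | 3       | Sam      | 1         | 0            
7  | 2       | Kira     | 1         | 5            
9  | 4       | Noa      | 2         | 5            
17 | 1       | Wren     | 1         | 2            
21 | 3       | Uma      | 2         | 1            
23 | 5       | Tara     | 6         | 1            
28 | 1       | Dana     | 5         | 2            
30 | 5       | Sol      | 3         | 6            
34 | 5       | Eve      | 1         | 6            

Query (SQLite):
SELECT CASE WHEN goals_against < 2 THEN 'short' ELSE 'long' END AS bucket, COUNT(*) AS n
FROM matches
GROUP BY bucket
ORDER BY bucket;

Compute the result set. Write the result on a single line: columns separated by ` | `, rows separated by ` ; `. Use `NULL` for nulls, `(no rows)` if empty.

long | 7 ; short | 4

Bucket rows by goals_against < 2 → 'short' else 'long'; count each bucket.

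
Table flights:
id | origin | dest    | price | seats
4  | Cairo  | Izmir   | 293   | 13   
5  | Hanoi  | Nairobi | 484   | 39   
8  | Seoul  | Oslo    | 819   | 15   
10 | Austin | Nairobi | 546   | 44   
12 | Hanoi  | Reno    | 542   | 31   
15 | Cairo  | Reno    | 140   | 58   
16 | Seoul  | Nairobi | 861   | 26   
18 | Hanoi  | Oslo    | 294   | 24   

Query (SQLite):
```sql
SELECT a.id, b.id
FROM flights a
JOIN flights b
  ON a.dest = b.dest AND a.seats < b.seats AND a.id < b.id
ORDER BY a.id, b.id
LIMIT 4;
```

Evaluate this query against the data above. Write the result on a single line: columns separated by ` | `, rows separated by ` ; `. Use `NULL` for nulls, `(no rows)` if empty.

5 | 10 ; 8 | 18 ; 12 | 15

Pairs (a,b) with same dest, a.seats < b.seats, a.id < b.id.
dest groups: Izmir:{4} Nairobi:{5,10,16} Oslo:{8,18} Reno:{12,15}
Ordered by (a.id, b.id); first 4.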